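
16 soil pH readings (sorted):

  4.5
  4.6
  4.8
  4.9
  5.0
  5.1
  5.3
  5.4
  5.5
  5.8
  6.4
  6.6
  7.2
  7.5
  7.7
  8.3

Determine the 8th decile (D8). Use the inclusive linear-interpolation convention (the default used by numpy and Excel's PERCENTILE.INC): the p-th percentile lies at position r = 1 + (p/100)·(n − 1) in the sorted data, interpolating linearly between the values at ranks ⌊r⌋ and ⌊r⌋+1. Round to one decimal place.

n = 16.
r = 1 + (80/100)·(16 − 1) = 1 + 12 = 13.
r is an integer, so P80 is the value at rank 13: 7.2.

7.2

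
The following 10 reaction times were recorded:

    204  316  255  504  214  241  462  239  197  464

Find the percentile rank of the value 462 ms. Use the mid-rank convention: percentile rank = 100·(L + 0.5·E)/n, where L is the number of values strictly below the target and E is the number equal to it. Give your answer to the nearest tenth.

Sorted: 197, 204, 214, 239, 241, 255, 316, 462, 464, 504.
Count below 462: L = 7; count equal: E = 1; n = 10.
Percentile rank = 100·(7 + 0.5·1)/10 = 100·7.5/10 = 75.

75.0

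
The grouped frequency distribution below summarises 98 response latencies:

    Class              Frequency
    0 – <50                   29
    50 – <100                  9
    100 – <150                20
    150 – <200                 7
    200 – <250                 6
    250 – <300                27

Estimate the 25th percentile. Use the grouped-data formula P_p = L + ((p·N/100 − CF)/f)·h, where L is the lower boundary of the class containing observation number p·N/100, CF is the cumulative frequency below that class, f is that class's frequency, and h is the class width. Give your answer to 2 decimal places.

N = 98; target position k = 25/100 · 98 = 24.5.
Cumulative frequencies: 29, 38, 58, 65, 71, 98.
Observation 24.5 falls in the class 0 – <50.
L = 0, CF = 0, f = 29, h = 50.
P25 = 0 + ((24.5 − 0)/29)·50 = 0 + 42.2414 = 42.2414.

42.24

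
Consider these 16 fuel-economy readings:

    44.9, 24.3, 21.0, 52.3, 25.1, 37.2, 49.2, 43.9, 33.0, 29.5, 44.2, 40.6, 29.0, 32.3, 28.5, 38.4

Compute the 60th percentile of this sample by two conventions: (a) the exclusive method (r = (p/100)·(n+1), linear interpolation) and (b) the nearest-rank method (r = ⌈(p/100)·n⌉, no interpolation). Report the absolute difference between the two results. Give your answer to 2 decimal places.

Sorted: 21.0, 24.3, 25.1, 28.5, 29.0, 29.5, 32.3, 33.0, 37.2, 38.4, 40.6, 43.9, 44.2, 44.9, 49.2, 52.3.
n = 16.
(a) r = 10.2; between ranks 10 (38.4) and 11 (40.6): 38.84.
(b) the nearest-rank method: rank 10 → 38.4.
|38.84 − 38.4| = 0.44.

0.44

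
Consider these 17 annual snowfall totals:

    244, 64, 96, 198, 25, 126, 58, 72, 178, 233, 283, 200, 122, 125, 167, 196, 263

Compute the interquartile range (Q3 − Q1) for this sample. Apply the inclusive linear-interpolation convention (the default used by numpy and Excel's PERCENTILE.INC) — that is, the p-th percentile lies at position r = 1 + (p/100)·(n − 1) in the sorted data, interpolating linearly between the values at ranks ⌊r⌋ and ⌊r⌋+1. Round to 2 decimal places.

Sorted: 25, 58, 64, 72, 96, 122, 125, 126, 167, 178, 196, 198, 200, 233, 244, 263, 283.
n = 17.
P25: r = 5 (integer) → 96.
P75: r = 13 (integer) → 200.
Difference: 200 − 96 = 104.

104.00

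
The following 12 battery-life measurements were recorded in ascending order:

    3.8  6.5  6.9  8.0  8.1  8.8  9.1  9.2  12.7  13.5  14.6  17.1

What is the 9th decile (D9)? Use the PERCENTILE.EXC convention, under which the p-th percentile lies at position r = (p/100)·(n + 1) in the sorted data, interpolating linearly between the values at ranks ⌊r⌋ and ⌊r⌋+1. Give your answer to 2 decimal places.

n = 12.
r = (90/100)·(12 + 1) = 11.7.
Rank 11 is 14.6 and rank 12 is 17.1.
Interpolate: 14.6 + 0.7·(17.1 − 14.6) = 14.6 + 0.7·2.5 = 16.35.

16.35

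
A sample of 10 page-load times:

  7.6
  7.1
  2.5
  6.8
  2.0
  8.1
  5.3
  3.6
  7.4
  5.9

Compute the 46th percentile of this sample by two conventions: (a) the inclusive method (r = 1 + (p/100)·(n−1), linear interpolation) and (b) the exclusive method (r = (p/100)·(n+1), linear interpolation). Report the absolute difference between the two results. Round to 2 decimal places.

Sorted: 2.0, 2.5, 3.6, 5.3, 5.9, 6.8, 7.1, 7.4, 7.6, 8.1.
n = 10.
(a) r = 5.14; between ranks 5 (5.9) and 6 (6.8): 6.026.
(b) r = 5.06; between ranks 5 (5.9) and 6 (6.8): 5.954.
|6.026 − 5.954| = 0.072.

0.07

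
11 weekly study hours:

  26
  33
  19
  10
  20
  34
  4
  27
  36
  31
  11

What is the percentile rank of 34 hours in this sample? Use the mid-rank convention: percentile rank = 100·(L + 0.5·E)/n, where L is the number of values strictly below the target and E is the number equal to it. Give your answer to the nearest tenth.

Sorted: 4, 10, 11, 19, 20, 26, 27, 31, 33, 34, 36.
Count below 34: L = 9; count equal: E = 1; n = 11.
Percentile rank = 100·(9 + 0.5·1)/11 = 100·9.5/11 = 86.36.

86.4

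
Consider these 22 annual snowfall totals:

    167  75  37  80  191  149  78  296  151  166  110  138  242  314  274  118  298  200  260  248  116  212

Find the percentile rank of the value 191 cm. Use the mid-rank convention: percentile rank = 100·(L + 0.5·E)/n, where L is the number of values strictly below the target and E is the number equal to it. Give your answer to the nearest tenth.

Sorted: 37, 75, 78, 80, 110, 116, 118, 138, 149, 151, 166, 167, 191, 200, 212, 242, 248, 260, 274, 296, 298, 314.
Count below 191: L = 12; count equal: E = 1; n = 22.
Percentile rank = 100·(12 + 0.5·1)/22 = 100·12.5/22 = 56.82.

56.8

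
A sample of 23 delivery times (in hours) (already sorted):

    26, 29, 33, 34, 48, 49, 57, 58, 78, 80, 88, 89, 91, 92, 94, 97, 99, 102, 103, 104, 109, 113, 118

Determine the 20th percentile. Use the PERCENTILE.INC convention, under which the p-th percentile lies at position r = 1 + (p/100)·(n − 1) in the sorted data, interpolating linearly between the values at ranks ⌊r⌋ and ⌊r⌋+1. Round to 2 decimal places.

48.40

n = 23.
r = 1 + (20/100)·(23 − 1) = 1 + 4.4 = 5.4.
Rank 5 is 48 and rank 6 is 49.
Interpolate: 48 + 0.4·(49 − 48) = 48 + 0.4·1 = 48.4.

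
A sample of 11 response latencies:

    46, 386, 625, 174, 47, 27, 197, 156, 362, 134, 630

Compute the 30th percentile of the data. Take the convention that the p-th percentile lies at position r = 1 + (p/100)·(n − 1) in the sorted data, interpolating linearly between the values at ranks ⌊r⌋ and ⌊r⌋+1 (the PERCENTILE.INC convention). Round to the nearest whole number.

Sorted: 27, 46, 47, 134, 156, 174, 197, 362, 386, 625, 630.
n = 11.
r = 1 + (30/100)·(11 − 1) = 1 + 3 = 4.
r is an integer, so P30 is the value at rank 4: 134.

134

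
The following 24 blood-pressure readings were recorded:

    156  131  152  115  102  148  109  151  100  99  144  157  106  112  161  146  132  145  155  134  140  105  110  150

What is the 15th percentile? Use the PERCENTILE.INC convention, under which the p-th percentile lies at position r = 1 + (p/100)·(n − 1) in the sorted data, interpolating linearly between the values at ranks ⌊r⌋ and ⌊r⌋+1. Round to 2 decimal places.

Sorted: 99, 100, 102, 105, 106, 109, 110, 112, 115, 131, 132, 134, 140, 144, 145, 146, 148, 150, 151, 152, 155, 156, 157, 161.
n = 24.
r = 1 + (15/100)·(24 − 1) = 1 + 3.45 = 4.45.
Rank 4 is 105 and rank 5 is 106.
Interpolate: 105 + 0.45·(106 − 105) = 105 + 0.45·1 = 105.45.

105.45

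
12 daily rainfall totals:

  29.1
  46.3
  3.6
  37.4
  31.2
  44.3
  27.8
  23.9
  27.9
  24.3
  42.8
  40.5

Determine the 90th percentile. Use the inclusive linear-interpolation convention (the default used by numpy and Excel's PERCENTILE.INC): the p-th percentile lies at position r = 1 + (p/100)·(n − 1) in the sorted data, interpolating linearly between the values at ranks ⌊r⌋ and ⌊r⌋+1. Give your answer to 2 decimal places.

44.15

Sorted: 3.6, 23.9, 24.3, 27.8, 27.9, 29.1, 31.2, 37.4, 40.5, 42.8, 44.3, 46.3.
n = 12.
r = 1 + (90/100)·(12 − 1) = 1 + 9.9 = 10.9.
Rank 10 is 42.8 and rank 11 is 44.3.
Interpolate: 42.8 + 0.9·(44.3 − 42.8) = 42.8 + 0.9·1.5 = 44.15.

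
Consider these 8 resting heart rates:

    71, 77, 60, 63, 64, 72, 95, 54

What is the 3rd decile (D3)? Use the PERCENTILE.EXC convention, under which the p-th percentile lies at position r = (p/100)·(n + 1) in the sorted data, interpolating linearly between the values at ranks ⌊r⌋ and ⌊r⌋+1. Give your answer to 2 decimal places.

Sorted: 54, 60, 63, 64, 71, 72, 77, 95.
n = 8.
r = (30/100)·(8 + 1) = 2.7.
Rank 2 is 60 and rank 3 is 63.
Interpolate: 60 + 0.7·(63 − 60) = 60 + 0.7·3 = 62.1.

62.10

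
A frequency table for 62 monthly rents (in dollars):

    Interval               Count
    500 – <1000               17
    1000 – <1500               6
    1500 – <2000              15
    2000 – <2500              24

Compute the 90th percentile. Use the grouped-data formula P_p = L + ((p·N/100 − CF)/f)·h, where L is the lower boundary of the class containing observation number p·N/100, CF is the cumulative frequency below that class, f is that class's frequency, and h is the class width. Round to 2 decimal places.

N = 62; target position k = 90/100 · 62 = 55.8.
Cumulative frequencies: 17, 23, 38, 62.
Observation 55.8 falls in the class 2000 – <2500.
L = 2000, CF = 38, f = 24, h = 500.
P90 = 2000 + ((55.8 − 38)/24)·500 = 2000 + 370.833 = 2370.83.

2370.83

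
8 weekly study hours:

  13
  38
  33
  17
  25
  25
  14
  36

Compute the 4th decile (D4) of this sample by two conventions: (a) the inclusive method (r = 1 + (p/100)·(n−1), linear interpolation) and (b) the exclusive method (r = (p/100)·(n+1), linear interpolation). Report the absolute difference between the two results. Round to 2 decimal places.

1.60

Sorted: 13, 14, 17, 25, 25, 33, 36, 38.
n = 8.
(a) r = 3.8; between ranks 3 (17) and 4 (25): 23.4.
(b) r = 3.6; between ranks 3 (17) and 4 (25): 21.8.
|23.4 − 21.8| = 1.6.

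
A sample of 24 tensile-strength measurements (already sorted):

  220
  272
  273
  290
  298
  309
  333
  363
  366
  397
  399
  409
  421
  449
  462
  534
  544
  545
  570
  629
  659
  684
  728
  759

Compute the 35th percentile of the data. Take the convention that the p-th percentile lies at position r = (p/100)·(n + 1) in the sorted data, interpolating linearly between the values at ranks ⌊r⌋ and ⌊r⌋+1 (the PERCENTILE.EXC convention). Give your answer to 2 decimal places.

n = 24.
r = (35/100)·(24 + 1) = 8.75.
Rank 8 is 363 and rank 9 is 366.
Interpolate: 363 + 0.75·(366 − 363) = 363 + 0.75·3 = 365.25.

365.25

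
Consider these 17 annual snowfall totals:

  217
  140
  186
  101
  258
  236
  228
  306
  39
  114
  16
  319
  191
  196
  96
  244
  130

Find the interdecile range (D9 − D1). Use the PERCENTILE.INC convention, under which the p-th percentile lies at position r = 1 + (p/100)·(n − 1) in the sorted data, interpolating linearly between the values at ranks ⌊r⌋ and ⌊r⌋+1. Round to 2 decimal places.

204.00

Sorted: 16, 39, 96, 101, 114, 130, 140, 186, 191, 196, 217, 228, 236, 244, 258, 306, 319.
n = 17.
P10: r = 2.6; ranks 2–3 are 39, 96; interpolating gives 73.2.
P90: r = 15.4; ranks 15–16 are 258, 306; interpolating gives 277.2.
Difference: 277.2 − 73.2 = 204.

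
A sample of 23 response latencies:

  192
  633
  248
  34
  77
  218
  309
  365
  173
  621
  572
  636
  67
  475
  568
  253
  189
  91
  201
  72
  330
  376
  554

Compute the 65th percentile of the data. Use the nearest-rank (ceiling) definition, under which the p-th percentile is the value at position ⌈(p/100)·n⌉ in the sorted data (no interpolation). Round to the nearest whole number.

365

Sorted: 34, 67, 72, 77, 91, 173, 189, 192, 201, 218, 248, 253, 309, 330, 365, 376, 475, 554, 568, 572, 621, 633, 636.
n = 23.
Position = ⌈65/100 · 23⌉ = ⌈14.95⌉ = 15.
The value at rank 15 is 365.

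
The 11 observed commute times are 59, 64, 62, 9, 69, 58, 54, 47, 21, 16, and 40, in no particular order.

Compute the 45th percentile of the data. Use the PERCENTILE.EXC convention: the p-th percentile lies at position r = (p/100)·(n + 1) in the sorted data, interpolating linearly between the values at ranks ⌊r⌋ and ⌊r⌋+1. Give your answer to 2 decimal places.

Sorted: 9, 16, 21, 40, 47, 54, 58, 59, 62, 64, 69.
n = 11.
r = (45/100)·(11 + 1) = 5.4.
Rank 5 is 47 and rank 6 is 54.
Interpolate: 47 + 0.4·(54 − 47) = 47 + 0.4·7 = 49.8.

49.80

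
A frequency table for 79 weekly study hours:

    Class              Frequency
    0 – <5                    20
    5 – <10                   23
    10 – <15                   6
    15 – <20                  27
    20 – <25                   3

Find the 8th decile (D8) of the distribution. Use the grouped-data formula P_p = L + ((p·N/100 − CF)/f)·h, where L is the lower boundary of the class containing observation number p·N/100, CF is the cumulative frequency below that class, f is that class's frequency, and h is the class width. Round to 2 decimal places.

17.63

N = 79; target position k = 80/100 · 79 = 63.2.
Cumulative frequencies: 20, 43, 49, 76, 79.
Observation 63.2 falls in the class 15 – <20.
L = 15, CF = 49, f = 27, h = 5.
P80 = 15 + ((63.2 − 49)/27)·5 = 15 + 2.62963 = 17.6296.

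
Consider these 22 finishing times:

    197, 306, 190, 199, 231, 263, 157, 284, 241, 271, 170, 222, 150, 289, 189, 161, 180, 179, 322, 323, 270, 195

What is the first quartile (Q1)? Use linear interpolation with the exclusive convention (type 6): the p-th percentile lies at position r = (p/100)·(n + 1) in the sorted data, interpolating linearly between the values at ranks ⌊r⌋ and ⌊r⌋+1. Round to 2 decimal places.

Sorted: 150, 157, 161, 170, 179, 180, 189, 190, 195, 197, 199, 222, 231, 241, 263, 270, 271, 284, 289, 306, 322, 323.
n = 22.
r = (25/100)·(22 + 1) = 5.75.
Rank 5 is 179 and rank 6 is 180.
Interpolate: 179 + 0.75·(180 − 179) = 179 + 0.75·1 = 179.75.

179.75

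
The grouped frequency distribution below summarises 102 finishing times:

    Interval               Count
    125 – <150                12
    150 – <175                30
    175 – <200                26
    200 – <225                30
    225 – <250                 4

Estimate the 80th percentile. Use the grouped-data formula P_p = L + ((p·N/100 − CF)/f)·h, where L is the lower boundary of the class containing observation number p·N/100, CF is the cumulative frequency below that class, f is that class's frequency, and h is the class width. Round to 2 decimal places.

N = 102; target position k = 80/100 · 102 = 81.6.
Cumulative frequencies: 12, 42, 68, 98, 102.
Observation 81.6 falls in the class 200 – <225.
L = 200, CF = 68, f = 30, h = 25.
P80 = 200 + ((81.6 − 68)/30)·25 = 200 + 11.3333 = 211.333.

211.33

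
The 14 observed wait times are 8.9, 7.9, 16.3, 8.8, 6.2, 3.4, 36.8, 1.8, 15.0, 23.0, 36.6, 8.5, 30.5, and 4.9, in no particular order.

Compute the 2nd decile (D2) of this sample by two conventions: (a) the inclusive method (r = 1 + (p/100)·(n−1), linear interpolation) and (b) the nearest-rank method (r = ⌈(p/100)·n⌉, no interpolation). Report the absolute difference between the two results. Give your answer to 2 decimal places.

Sorted: 1.8, 3.4, 4.9, 6.2, 7.9, 8.5, 8.8, 8.9, 15.0, 16.3, 23.0, 30.5, 36.6, 36.8.
n = 14.
(a) r = 3.6; between ranks 3 (4.9) and 4 (6.2): 5.68.
(b) the nearest-rank method: rank 3 → 4.9.
|5.68 − 4.9| = 0.78.

0.78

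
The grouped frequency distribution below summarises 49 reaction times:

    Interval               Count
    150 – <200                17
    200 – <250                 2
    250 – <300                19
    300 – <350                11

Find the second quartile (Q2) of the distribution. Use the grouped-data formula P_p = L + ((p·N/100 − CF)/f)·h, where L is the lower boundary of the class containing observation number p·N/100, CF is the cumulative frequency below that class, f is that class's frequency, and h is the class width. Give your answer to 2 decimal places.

264.47

N = 49; target position k = 50/100 · 49 = 24.5.
Cumulative frequencies: 17, 19, 38, 49.
Observation 24.5 falls in the class 250 – <300.
L = 250, CF = 19, f = 19, h = 50.
P50 = 250 + ((24.5 − 19)/19)·50 = 250 + 14.4737 = 264.474.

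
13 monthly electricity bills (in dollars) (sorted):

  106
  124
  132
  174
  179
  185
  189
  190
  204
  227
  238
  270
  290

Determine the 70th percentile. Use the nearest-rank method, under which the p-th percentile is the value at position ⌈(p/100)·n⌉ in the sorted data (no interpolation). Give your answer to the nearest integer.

n = 13.
Position = ⌈70/100 · 13⌉ = ⌈9.1⌉ = 10.
The value at rank 10 is 227.

227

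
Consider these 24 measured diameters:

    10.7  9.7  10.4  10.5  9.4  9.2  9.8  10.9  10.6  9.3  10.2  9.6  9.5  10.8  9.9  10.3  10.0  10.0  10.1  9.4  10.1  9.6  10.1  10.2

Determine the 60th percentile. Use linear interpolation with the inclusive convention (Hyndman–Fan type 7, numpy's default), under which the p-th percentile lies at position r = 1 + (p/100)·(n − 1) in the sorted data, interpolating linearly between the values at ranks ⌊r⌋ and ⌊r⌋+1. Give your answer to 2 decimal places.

10.10

Sorted: 9.2, 9.3, 9.4, 9.4, 9.5, 9.6, 9.6, 9.7, 9.8, 9.9, 10.0, 10.0, 10.1, 10.1, 10.1, 10.2, 10.2, 10.3, 10.4, 10.5, 10.6, 10.7, 10.8, 10.9.
n = 24.
r = 1 + (60/100)·(24 − 1) = 1 + 13.8 = 14.8.
Rank 14 is 10.1 and rank 15 is 10.1.
Interpolate: 10.1 + 0.8·(10.1 − 10.1) = 10.1 + 0.8·0 = 10.1.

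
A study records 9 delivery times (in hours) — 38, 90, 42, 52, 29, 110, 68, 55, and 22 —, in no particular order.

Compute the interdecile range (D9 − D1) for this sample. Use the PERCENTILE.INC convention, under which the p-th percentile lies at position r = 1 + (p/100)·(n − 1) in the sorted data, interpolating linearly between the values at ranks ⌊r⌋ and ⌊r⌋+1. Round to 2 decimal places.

66.40

Sorted: 22, 29, 38, 42, 52, 55, 68, 90, 110.
n = 9.
P10: r = 1.8; ranks 1–2 are 22, 29; interpolating gives 27.6.
P90: r = 8.2; ranks 8–9 are 90, 110; interpolating gives 94.
Difference: 94 − 27.6 = 66.4.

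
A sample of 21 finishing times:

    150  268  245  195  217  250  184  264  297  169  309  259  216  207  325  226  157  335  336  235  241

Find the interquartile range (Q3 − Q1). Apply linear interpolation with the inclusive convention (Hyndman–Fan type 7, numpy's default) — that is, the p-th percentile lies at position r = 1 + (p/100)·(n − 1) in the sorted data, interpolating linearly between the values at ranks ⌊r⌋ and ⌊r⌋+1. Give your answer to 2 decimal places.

61.00

Sorted: 150, 157, 169, 184, 195, 207, 216, 217, 226, 235, 241, 245, 250, 259, 264, 268, 297, 309, 325, 335, 336.
n = 21.
P25: r = 6 (integer) → 207.
P75: r = 16 (integer) → 268.
Difference: 268 − 207 = 61.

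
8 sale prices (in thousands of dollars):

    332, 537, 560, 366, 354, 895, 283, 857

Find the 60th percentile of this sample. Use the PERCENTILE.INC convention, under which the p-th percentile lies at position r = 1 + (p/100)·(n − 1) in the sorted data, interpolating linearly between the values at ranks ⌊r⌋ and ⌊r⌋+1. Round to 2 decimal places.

Sorted: 283, 332, 354, 366, 537, 560, 857, 895.
n = 8.
r = 1 + (60/100)·(8 − 1) = 1 + 4.2 = 5.2.
Rank 5 is 537 and rank 6 is 560.
Interpolate: 537 + 0.2·(560 − 537) = 537 + 0.2·23 = 541.6.

541.60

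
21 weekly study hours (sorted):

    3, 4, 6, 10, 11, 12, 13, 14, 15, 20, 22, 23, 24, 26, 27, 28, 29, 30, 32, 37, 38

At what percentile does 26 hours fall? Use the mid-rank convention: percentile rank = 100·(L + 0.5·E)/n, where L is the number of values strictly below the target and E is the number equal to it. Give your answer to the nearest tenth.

Count below 26: L = 13; count equal: E = 1; n = 21.
Percentile rank = 100·(13 + 0.5·1)/21 = 100·13.5/21 = 64.29.

64.3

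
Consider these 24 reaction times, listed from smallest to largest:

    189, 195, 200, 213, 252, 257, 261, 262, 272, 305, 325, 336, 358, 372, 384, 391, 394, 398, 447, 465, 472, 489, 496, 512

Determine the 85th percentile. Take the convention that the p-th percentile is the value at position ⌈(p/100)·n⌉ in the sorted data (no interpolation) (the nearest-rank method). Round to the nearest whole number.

n = 24.
Position = ⌈85/100 · 24⌉ = ⌈20.4⌉ = 21.
The value at rank 21 is 472.

472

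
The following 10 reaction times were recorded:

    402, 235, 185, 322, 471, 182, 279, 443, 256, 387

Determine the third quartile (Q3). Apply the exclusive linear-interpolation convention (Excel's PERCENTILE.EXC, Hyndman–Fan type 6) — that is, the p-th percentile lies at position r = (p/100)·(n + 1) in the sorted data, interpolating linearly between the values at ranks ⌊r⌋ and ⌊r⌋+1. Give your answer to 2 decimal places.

412.25

Sorted: 182, 185, 235, 256, 279, 322, 387, 402, 443, 471.
n = 10.
r = (75/100)·(10 + 1) = 8.25.
Rank 8 is 402 and rank 9 is 443.
Interpolate: 402 + 0.25·(443 − 402) = 402 + 0.25·41 = 412.25.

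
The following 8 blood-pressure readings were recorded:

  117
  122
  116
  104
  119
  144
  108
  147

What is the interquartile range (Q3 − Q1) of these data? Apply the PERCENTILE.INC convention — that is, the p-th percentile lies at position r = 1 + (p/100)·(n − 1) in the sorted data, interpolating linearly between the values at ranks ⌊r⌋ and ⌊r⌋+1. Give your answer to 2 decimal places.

Sorted: 104, 108, 116, 117, 119, 122, 144, 147.
n = 8.
P25: r = 2.75; ranks 2–3 are 108, 116; interpolating gives 114.
P75: r = 6.25; ranks 6–7 are 122, 144; interpolating gives 127.5.
Difference: 127.5 − 114 = 13.5.

13.50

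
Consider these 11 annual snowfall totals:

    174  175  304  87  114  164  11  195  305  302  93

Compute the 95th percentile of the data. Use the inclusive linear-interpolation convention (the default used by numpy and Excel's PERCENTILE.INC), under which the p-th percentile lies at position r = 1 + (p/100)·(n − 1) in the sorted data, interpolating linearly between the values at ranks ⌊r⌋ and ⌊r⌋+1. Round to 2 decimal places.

304.50

Sorted: 11, 87, 93, 114, 164, 174, 175, 195, 302, 304, 305.
n = 11.
r = 1 + (95/100)·(11 − 1) = 1 + 9.5 = 10.5.
Rank 10 is 304 and rank 11 is 305.
Interpolate: 304 + 0.5·(305 − 304) = 304 + 0.5·1 = 304.5.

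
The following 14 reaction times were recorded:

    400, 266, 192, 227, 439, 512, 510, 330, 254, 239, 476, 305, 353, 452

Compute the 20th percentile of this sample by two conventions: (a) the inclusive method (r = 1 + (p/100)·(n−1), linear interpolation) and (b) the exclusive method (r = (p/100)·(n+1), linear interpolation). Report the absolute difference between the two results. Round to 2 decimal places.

9.00

Sorted: 192, 227, 239, 254, 266, 305, 330, 353, 400, 439, 452, 476, 510, 512.
n = 14.
(a) r = 3.6; between ranks 3 (239) and 4 (254): 248.
(b) r = 3 → value at rank 3 = 239.
|248 − 239| = 9.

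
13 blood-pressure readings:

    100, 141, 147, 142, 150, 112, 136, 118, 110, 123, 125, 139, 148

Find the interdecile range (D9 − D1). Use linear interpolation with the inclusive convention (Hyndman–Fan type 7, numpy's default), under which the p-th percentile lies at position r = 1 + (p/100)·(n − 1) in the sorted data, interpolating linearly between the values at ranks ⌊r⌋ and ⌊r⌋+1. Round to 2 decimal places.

37.40

Sorted: 100, 110, 112, 118, 123, 125, 136, 139, 141, 142, 147, 148, 150.
n = 13.
P10: r = 2.2; ranks 2–3 are 110, 112; interpolating gives 110.4.
P90: r = 11.8; ranks 11–12 are 147, 148; interpolating gives 147.8.
Difference: 147.8 − 110.4 = 37.4.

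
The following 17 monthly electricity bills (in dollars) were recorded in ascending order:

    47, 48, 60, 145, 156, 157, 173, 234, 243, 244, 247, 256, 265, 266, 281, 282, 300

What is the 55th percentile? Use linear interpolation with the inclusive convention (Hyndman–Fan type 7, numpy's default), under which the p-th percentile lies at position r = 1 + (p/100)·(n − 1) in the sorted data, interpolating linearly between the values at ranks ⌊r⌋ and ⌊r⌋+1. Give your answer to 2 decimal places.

243.80

n = 17.
r = 1 + (55/100)·(17 − 1) = 1 + 8.8 = 9.8.
Rank 9 is 243 and rank 10 is 244.
Interpolate: 243 + 0.8·(244 − 243) = 243 + 0.8·1 = 243.8.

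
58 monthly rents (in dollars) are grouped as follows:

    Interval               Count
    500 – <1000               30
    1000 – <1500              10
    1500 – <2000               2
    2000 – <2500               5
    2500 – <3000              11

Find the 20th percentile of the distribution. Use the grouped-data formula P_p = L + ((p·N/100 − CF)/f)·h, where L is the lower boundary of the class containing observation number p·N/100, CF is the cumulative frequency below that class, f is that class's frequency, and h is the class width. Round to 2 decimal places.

693.33

N = 58; target position k = 20/100 · 58 = 11.6.
Cumulative frequencies: 30, 40, 42, 47, 58.
Observation 11.6 falls in the class 500 – <1000.
L = 500, CF = 0, f = 30, h = 500.
P20 = 500 + ((11.6 − 0)/30)·500 = 500 + 193.333 = 693.333.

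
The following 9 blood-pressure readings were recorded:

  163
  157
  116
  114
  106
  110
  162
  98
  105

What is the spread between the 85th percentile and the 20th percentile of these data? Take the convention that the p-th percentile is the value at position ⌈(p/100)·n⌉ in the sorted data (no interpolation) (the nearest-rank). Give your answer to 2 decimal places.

Sorted: 98, 105, 106, 110, 114, 116, 157, 162, 163.
n = 9.
P20: rank ⌈20/100·9⌉ = 2 → 105.
P85: rank ⌈85/100·9⌉ = 8 → 162.
Difference: 162 − 105 = 57.

57.00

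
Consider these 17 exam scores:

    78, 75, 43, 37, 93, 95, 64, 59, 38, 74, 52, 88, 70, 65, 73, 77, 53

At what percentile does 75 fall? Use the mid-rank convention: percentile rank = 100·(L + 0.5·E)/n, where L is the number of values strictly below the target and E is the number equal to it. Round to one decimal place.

67.6

Sorted: 37, 38, 43, 52, 53, 59, 64, 65, 70, 73, 74, 75, 77, 78, 88, 93, 95.
Count below 75: L = 11; count equal: E = 1; n = 17.
Percentile rank = 100·(11 + 0.5·1)/17 = 100·11.5/17 = 67.65.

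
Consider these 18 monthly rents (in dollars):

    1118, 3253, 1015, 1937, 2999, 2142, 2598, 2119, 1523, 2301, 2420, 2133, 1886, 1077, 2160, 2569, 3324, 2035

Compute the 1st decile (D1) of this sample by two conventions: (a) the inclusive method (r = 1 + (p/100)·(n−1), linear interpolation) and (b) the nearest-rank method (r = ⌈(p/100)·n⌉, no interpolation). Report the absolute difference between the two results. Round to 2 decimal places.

Sorted: 1015, 1077, 1118, 1523, 1886, 1937, 2035, 2119, 2133, 2142, 2160, 2301, 2420, 2569, 2598, 2999, 3253, 3324.
n = 18.
(a) r = 2.7; between ranks 2 (1077) and 3 (1118): 1105.7.
(b) the nearest-rank method: rank 2 → 1077.
|1105.7 − 1077| = 28.7.

28.70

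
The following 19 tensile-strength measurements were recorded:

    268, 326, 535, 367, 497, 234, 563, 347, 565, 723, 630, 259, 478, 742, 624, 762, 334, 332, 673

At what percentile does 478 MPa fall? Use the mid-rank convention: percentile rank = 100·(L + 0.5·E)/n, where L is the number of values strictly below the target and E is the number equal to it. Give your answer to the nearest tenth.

44.7

Sorted: 234, 259, 268, 326, 332, 334, 347, 367, 478, 497, 535, 563, 565, 624, 630, 673, 723, 742, 762.
Count below 478: L = 8; count equal: E = 1; n = 19.
Percentile rank = 100·(8 + 0.5·1)/19 = 100·8.5/19 = 44.74.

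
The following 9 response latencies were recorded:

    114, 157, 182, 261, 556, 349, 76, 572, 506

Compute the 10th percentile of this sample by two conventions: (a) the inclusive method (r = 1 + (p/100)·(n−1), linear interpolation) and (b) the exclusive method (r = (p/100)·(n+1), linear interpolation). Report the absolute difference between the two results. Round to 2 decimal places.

30.40

Sorted: 76, 114, 157, 182, 261, 349, 506, 556, 572.
n = 9.
(a) r = 1.8; between ranks 1 (76) and 2 (114): 106.4.
(b) r = 1 → value at rank 1 = 76.
|106.4 − 76| = 30.4.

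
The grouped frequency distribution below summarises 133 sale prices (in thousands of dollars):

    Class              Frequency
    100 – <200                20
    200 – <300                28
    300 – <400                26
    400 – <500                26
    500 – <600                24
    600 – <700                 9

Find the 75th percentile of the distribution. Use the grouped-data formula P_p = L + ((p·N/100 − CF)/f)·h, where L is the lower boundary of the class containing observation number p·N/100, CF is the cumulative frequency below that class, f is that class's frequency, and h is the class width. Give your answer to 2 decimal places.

499.04

N = 133; target position k = 75/100 · 133 = 99.75.
Cumulative frequencies: 20, 48, 74, 100, 124, 133.
Observation 99.75 falls in the class 400 – <500.
L = 400, CF = 74, f = 26, h = 100.
P75 = 400 + ((99.75 − 74)/26)·100 = 400 + 99.0385 = 499.038.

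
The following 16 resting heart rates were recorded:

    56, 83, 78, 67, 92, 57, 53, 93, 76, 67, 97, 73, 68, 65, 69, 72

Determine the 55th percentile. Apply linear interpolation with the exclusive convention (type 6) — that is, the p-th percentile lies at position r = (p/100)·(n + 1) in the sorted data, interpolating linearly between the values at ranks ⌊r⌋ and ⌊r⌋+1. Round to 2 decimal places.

72.35

Sorted: 53, 56, 57, 65, 67, 67, 68, 69, 72, 73, 76, 78, 83, 92, 93, 97.
n = 16.
r = (55/100)·(16 + 1) = 9.35.
Rank 9 is 72 and rank 10 is 73.
Interpolate: 72 + 0.35·(73 − 72) = 72 + 0.35·1 = 72.35.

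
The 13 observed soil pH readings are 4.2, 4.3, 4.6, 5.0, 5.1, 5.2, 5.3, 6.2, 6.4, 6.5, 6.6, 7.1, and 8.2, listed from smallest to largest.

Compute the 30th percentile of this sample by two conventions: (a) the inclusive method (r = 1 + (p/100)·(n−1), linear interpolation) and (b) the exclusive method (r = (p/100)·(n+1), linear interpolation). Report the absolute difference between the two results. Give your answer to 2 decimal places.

n = 13.
(a) r = 4.6; between ranks 4 (5.0) and 5 (5.1): 5.06.
(b) r = 4.2; between ranks 4 (5.0) and 5 (5.1): 5.02.
|5.06 − 5.02| = 0.04.

0.04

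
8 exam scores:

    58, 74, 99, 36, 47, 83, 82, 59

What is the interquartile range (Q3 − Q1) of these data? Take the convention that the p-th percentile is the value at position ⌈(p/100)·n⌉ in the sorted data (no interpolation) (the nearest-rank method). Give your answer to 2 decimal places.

Sorted: 36, 47, 58, 59, 74, 82, 83, 99.
n = 8.
P25: rank ⌈25/100·8⌉ = 2 → 47.
P75: rank ⌈75/100·8⌉ = 6 → 82.
Difference: 82 − 47 = 35.

35.00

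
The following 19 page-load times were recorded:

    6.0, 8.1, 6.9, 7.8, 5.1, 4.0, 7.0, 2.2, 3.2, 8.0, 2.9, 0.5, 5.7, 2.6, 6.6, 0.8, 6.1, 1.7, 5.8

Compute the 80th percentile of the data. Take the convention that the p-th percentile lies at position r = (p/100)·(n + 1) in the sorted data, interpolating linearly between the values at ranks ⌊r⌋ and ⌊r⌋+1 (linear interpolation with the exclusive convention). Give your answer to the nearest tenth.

7.0

Sorted: 0.5, 0.8, 1.7, 2.2, 2.6, 2.9, 3.2, 4.0, 5.1, 5.7, 5.8, 6.0, 6.1, 6.6, 6.9, 7.0, 7.8, 8.0, 8.1.
n = 19.
r = (80/100)·(19 + 1) = 16.
r is an integer, so P80 is the value at rank 16: 7.0.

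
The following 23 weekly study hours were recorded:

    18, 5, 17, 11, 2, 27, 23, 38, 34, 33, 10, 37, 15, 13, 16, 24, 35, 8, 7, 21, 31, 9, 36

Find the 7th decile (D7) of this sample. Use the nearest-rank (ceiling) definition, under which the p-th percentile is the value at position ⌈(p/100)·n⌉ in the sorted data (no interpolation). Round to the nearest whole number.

31

Sorted: 2, 5, 7, 8, 9, 10, 11, 13, 15, 16, 17, 18, 21, 23, 24, 27, 31, 33, 34, 35, 36, 37, 38.
n = 23.
Position = ⌈70/100 · 23⌉ = ⌈16.1⌉ = 17.
The value at rank 17 is 31.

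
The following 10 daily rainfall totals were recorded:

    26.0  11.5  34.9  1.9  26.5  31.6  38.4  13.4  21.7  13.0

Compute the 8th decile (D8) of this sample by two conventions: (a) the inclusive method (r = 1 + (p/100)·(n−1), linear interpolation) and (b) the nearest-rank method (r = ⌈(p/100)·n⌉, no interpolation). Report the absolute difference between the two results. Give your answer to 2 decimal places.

0.66

Sorted: 1.9, 11.5, 13.0, 13.4, 21.7, 26.0, 26.5, 31.6, 34.9, 38.4.
n = 10.
(a) r = 8.2; between ranks 8 (31.6) and 9 (34.9): 32.26.
(b) the nearest-rank method: rank 8 → 31.6.
|32.26 − 31.6| = 0.66.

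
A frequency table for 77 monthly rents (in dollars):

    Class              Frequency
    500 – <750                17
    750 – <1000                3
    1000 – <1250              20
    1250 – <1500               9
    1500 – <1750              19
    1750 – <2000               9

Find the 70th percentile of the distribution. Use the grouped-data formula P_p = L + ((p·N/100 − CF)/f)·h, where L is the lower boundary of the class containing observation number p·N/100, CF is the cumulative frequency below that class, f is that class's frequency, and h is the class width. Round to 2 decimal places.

N = 77; target position k = 70/100 · 77 = 53.9.
Cumulative frequencies: 17, 20, 40, 49, 68, 77.
Observation 53.9 falls in the class 1500 – <1750.
L = 1500, CF = 49, f = 19, h = 250.
P70 = 1500 + ((53.9 − 49)/19)·250 = 1500 + 64.4737 = 1564.47.

1564.47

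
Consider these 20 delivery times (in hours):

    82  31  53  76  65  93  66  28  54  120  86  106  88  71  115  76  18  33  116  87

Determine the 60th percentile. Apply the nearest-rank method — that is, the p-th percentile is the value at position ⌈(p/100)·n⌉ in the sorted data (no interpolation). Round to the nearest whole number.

82

Sorted: 18, 28, 31, 33, 53, 54, 65, 66, 71, 76, 76, 82, 86, 87, 88, 93, 106, 115, 116, 120.
n = 20.
Position = ⌈60/100 · 20⌉ = ⌈12⌉ = 12.
The value at rank 12 is 82.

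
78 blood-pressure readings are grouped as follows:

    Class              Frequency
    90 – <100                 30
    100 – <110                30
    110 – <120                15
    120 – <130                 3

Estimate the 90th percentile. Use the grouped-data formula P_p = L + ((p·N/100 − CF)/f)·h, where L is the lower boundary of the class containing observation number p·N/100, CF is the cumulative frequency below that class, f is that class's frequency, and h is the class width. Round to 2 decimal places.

116.80

N = 78; target position k = 90/100 · 78 = 70.2.
Cumulative frequencies: 30, 60, 75, 78.
Observation 70.2 falls in the class 110 – <120.
L = 110, CF = 60, f = 15, h = 10.
P90 = 110 + ((70.2 − 60)/15)·10 = 110 + 6.8 = 116.8.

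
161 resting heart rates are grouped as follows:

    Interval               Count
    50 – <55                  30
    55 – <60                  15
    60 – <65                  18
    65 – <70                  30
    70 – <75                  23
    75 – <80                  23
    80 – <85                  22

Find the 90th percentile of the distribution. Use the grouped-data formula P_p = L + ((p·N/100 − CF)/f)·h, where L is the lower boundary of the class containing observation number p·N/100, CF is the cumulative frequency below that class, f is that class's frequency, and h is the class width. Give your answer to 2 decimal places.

N = 161; target position k = 90/100 · 161 = 144.9.
Cumulative frequencies: 30, 45, 63, 93, 116, 139, 161.
Observation 144.9 falls in the class 80 – <85.
L = 80, CF = 139, f = 22, h = 5.
P90 = 80 + ((144.9 − 139)/22)·5 = 80 + 1.34091 = 81.3409.

81.34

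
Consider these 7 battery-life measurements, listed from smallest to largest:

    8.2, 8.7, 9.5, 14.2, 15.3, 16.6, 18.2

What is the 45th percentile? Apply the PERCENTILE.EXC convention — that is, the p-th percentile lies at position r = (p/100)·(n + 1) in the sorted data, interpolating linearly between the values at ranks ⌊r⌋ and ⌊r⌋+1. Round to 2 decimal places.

12.32

n = 7.
r = (45/100)·(7 + 1) = 3.6.
Rank 3 is 9.5 and rank 4 is 14.2.
Interpolate: 9.5 + 0.6·(14.2 − 9.5) = 9.5 + 0.6·4.7 = 12.32.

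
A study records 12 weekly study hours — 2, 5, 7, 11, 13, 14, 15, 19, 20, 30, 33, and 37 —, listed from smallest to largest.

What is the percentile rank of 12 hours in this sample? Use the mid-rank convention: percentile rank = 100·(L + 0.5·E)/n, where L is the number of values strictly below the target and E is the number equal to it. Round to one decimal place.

Count below 12: L = 4; count equal: E = 0; n = 12.
Percentile rank = 100·(4 + 0.5·0)/12 = 100·4/12 = 33.33.

33.3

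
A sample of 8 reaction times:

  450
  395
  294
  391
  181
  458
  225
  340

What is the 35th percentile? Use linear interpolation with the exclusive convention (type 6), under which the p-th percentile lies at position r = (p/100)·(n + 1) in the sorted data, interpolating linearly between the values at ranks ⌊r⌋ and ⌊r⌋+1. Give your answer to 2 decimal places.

300.90

Sorted: 181, 225, 294, 340, 391, 395, 450, 458.
n = 8.
r = (35/100)·(8 + 1) = 3.15.
Rank 3 is 294 and rank 4 is 340.
Interpolate: 294 + 0.15·(340 − 294) = 294 + 0.15·46 = 300.9.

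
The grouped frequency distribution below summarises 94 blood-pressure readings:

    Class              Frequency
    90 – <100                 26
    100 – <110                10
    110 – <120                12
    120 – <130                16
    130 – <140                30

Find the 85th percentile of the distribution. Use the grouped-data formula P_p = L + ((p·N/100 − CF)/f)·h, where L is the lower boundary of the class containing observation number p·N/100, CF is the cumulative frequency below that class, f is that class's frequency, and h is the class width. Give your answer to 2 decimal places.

N = 94; target position k = 85/100 · 94 = 79.9.
Cumulative frequencies: 26, 36, 48, 64, 94.
Observation 79.9 falls in the class 130 – <140.
L = 130, CF = 64, f = 30, h = 10.
P85 = 130 + ((79.9 − 64)/30)·10 = 130 + 5.3 = 135.3.

135.30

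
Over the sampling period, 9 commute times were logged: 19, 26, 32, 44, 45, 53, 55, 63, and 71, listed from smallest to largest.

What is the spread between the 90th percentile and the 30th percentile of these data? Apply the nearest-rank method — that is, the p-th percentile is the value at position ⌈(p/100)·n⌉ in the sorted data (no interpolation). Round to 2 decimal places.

n = 9.
P30: rank ⌈30/100·9⌉ = 3 → 32.
P90: rank ⌈90/100·9⌉ = 9 → 71.
Difference: 71 − 32 = 39.

39.00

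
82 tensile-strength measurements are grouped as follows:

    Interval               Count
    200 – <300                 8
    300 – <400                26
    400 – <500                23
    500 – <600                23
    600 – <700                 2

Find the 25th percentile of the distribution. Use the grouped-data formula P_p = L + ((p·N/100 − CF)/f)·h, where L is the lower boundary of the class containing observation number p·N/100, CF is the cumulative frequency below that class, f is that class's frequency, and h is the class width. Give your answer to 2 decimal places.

N = 82; target position k = 25/100 · 82 = 20.5.
Cumulative frequencies: 8, 34, 57, 80, 82.
Observation 20.5 falls in the class 300 – <400.
L = 300, CF = 8, f = 26, h = 100.
P25 = 300 + ((20.5 − 8)/26)·100 = 300 + 48.0769 = 348.077.

348.08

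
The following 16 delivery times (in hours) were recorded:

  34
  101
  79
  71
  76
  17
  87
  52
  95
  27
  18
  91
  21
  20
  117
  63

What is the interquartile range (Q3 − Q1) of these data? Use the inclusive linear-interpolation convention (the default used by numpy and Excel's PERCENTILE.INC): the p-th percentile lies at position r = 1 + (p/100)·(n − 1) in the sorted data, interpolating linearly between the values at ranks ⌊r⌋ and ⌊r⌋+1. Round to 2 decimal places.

62.50

Sorted: 17, 18, 20, 21, 27, 34, 52, 63, 71, 76, 79, 87, 91, 95, 101, 117.
n = 16.
P25: r = 4.75; ranks 4–5 are 21, 27; interpolating gives 25.5.
P75: r = 12.25; ranks 12–13 are 87, 91; interpolating gives 88.
Difference: 88 − 25.5 = 62.5.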